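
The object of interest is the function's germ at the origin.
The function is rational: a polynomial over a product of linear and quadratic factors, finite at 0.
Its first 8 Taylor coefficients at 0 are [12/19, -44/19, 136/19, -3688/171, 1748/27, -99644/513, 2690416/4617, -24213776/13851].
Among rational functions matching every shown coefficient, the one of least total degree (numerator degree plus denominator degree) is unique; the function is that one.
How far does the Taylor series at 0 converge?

The radius of convergence is 1/3.

No rational of total degree below 3 reproduces all 8 coefficients; solving the [0/3] Pade equations on them gives f(n) = 36/(19*(n + 1/3)*(n + 3)**2), whose expansion matches every shown term.
Denominator factor (n + 3)^2: pole of order 2 at -3, modulus 3.
Denominator factor (n + 1/3): pole of order 1 at -1/3, modulus 1/3.
The radius of convergence is the smallest modulus among the singular points: 1/3.


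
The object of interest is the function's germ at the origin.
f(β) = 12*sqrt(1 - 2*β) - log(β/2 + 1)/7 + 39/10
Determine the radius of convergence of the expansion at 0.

The radius of convergence is 1/2.

Branch term (-1/7)*log(1 - β/(-2)): its argument vanishes at β = -2, a logarithmic branch point, modulus 2.
Branch term (12)*sqrt(1 - β/(1/2)): its argument vanishes at β = 1/2, a square-root branch point, modulus 1/2.
The radius of convergence is the smallest modulus among the singular points: 1/2.


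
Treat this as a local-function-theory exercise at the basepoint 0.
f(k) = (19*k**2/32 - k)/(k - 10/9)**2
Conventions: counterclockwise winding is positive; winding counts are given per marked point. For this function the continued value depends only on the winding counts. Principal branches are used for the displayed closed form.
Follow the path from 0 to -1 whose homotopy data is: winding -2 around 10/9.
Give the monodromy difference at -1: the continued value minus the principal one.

The function is rational, hence single-valued: continuing it around any pole returns the same value, so the difference is 0.

Continued minus principal equals 0.


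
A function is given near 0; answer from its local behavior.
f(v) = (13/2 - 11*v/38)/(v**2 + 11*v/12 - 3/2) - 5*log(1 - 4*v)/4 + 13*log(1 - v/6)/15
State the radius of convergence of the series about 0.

Denominator factor (v**2 + 11*v/12 - 3/2): discriminant 985/144, real irrational roots -11/24 + (1/24)*sqrt(985) and -11/24 - (1/24)*sqrt(985); poles of order 1, moduli -11/24 + (1/24)*sqrt(985) and 11/24 + (1/24)*sqrt(985).
Branch term (-5/4)*log(1 - v/(1/4)): its argument vanishes at v = 1/4, a logarithmic branch point, modulus 1/4.
Branch term (13/15)*log(1 - v/(6)): its argument vanishes at v = 6, a logarithmic branch point, modulus 6.
The radius of convergence is the smallest modulus among the singular points: 1/4.

The radius of convergence is 1/4.


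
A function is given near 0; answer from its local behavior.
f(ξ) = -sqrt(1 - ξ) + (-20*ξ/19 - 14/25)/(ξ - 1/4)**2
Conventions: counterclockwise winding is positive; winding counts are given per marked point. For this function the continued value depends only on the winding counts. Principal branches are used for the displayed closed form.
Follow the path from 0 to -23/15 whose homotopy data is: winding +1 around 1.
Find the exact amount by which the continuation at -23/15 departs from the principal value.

Continued minus principal equals (2/15)*sqrt(570).

The rational part is single-valued and drops out of the difference; each branch term changes only by its own monodromy.
(-1)*sqrt(1 - ξ/(1)): winding +1 is odd, the square root flips sign, contributing -2*(-1)*sqrt(1 - (-23/15)/(1)) = -2*(-1)*sqrt(38/15) = (2/15)*sqrt(570).
Summing the contributions at ξ = -23/15 gives (2/15)*sqrt(570).


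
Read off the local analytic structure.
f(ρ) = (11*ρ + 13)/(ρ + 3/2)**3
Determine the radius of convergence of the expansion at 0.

The radius of convergence is 3/2.

Denominator factor (ρ + 3/2)^3: pole of order 3 at -3/2, modulus 3/2.
The radius of convergence is the smallest modulus among the singular points: 3/2.


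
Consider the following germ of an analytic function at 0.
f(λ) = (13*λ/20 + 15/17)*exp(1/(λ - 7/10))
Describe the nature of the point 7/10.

The exponent 1/(λ - (7/10)) has a pole at 7/10, so exp(1/(λ - (7/10))) takes every nonzero value near it: an essential singularity (not a pole of any order).

The point is an essential singularity.


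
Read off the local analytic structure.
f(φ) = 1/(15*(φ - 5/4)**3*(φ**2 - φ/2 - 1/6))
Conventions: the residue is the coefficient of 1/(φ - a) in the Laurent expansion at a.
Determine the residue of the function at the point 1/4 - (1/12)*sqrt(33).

The residue is -11904/50653 + (124416/2785915)*sqrt(33).

The factor φ**2 - φ/2 - 1/6 splits as (φ - a)(φ - a') with a = 1/4 - (1/12)*sqrt(33), a' = 1/4 + (1/12)*sqrt(33). At the order-1 pole a set g(φ) = (φ - a)*f(φ) = [1/(15*(φ - 5/4)**3)] / (φ - a').
Simple pole: residue = g(a) at a = 1/4 - (1/12)*sqrt(33), which is -11904/50653 + (124416/2785915)*sqrt(33).


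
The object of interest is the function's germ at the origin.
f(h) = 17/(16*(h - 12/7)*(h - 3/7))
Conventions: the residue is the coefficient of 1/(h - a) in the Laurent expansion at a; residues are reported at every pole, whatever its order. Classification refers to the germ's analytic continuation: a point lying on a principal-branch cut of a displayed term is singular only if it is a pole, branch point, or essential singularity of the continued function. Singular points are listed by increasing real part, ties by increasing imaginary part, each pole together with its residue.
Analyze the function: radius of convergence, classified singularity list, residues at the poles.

Radius of convergence at 0: 3/7.
At 3/7: a pole of order 1; residue -119/144.
At 12/7: a pole of order 1; residue 119/144.

Denominator factor (h - 12/7): pole of order 1 at 12/7, modulus 12/7.
Denominator factor (h - 3/7): pole of order 1 at 3/7, modulus 3/7.
The radius of convergence is the smallest modulus among the singular points: 3/7.
At the order-1 pole 3/7 set g(h) = (h - (3/7))*f(h) = 17/(16*(h - 12/7)).
Simple pole: residue = g(a) at a = 3/7, which is -119/144.
At the order-1 pole 12/7 set g(h) = (h - (12/7))*f(h) = 17/(16*(h - 3/7)).
Simple pole: residue = g(a) at a = 12/7, which is 119/144.
List the singular points by increasing real part (a conjugate pair: the negative imaginary part first).


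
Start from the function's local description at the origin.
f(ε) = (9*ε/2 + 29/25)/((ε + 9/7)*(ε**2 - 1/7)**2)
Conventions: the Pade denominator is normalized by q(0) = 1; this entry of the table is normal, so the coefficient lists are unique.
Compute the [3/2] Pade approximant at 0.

The Pade approximant has numerator coefficients [9947/225, 478721570873/2840510700, 22910382817/378734760, 376745378261/568102140]; denominator coefficients [1, 26915875/37873476, -1411571399/113620428].

Taylor coefficients needed (expand at 0): a_0 = 9947/225, a_1 = 555317/4050, a_2 = 18672577/36450, a_3 = 656940011/328050, a_4 = 14588526421/2952450, a_5 = 283887490789/13286025.
Write the denominator as Q(ε) = 1 + q1*ε + q2*ε^2. Requiring Q*f - P = O(ε^6) with deg P <= 3 kills the coefficients of ε^4..ε^5 in Q*f:
  ε^4: a_4 + q1*a_3 + q2*a_2 = 0, i.e. 14588526421/2952450 + (656940011/328050)*q1 + (18672577/36450)*q2 = 0.
  ε^5: a_5 + q1*a_4 + q2*a_3 = 0, i.e. 283887490789/13286025 + (14588526421/2952450)*q1 + (656940011/328050)*q2 = 0.
Solving this linear system: q1 = 26915875/37873476, q2 = -1411571399/113620428.
The numerator is Q*f truncated at degree 3: P0 = a_0 = 9947/225; P1 = a_1 + q1*a_0 = 478721570873/2840510700; P2 = a_2 + q1*a_1 + q2*a_0 = 22910382817/378734760; P3 = a_3 + q1*a_2 + q2*a_1 = 376745378261/568102140.


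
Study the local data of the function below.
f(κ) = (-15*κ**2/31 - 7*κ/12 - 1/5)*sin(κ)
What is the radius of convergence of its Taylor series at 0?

The factor sin(κ) is entire and contributes no finite singular point.
The polynomial part has no poles.
No finite singular points: the Taylor series at 0 converges everywhere.

The radius of convergence is infinite.


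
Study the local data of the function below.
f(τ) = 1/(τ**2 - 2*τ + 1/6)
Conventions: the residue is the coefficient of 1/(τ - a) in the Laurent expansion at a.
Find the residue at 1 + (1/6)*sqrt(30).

The factor τ**2 - 2*τ + 1/6 splits as (τ - a)(τ - a') with a = 1 + (1/6)*sqrt(30), a' = 1 - (1/6)*sqrt(30). At the order-1 pole a set g(τ) = (τ - a)*f(τ) = [1] / (τ - a').
Simple pole: residue = g(a) at a = 1 + (1/6)*sqrt(30), which is (1/10)*sqrt(30).

The residue is (1/10)*sqrt(30).


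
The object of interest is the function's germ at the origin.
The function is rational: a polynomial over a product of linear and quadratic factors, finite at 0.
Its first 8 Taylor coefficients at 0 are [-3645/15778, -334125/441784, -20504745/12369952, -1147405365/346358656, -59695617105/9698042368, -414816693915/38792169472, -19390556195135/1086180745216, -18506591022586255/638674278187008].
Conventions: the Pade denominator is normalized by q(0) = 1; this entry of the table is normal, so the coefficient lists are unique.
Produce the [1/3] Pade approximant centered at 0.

Taylor coefficients needed (read off): a_0 = -3645/15778, a_1 = -334125/441784, a_2 = -20504745/12369952, a_3 = -1147405365/346358656, a_4 = -59695617105/9698042368.
Write the denominator as Q(d) = 1 + q1*d + q2*d^2 + q3*d^3. Requiring Q*f - P = O(d^5) with deg P <= 1 kills the coefficients of d^2..d^4 in Q*f:
  d^2: a_2 + q1*a_1 + q2*a_0 = 0, i.e. -20504745/12369952 + (-334125/441784)*q1 + (-3645/15778)*q2 = 0.
  d^3: a_3 + q1*a_2 + q2*a_1 + q3*a_0 = 0, i.e. -1147405365/346358656 + (-20504745/12369952)*q1 + (-334125/441784)*q2 + (-3645/15778)*q3 = 0.
  d^4: a_4 + q1*a_3 + q2*a_2 + q3*a_1 = 0, i.e. -59695617105/9698042368 + (-1147405365/346358656)*q1 + (-20504745/12369952)*q2 + (-334125/441784)*q3 = 0.
Solving this linear system: q1 = -65531/31332, q2 = -35983/109662, q3 = 445623/255878.
The numerator is Q*f truncated at degree 1: P0 = a_0 = -3645/15778; P1 = a_1 + q1*a_0 = -32805/120106.

The Pade approximant has numerator coefficients [-3645/15778, -32805/120106]; denominator coefficients [1, -65531/31332, -35983/109662, 445623/255878].


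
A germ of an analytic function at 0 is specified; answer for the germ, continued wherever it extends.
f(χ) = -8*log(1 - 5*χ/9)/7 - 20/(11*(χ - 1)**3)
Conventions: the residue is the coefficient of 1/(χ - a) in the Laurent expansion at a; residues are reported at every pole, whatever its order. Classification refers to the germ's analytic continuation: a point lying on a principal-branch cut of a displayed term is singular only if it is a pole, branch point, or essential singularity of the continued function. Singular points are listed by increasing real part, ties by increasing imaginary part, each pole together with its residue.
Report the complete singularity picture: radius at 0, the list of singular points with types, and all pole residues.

Radius of convergence at 0: 1.
At 1: a pole of order 3; residue 0.
At 9/5: a logarithmic branch point.

Denominator factor (χ - 1)^3: pole of order 3 at 1, modulus 1.
Branch term (-8/7)*log(1 - χ/(9/5)): its argument vanishes at χ = 9/5, a logarithmic branch point, modulus 9/5.
The radius of convergence is the smallest modulus among the singular points: 1.
The branch term is analytic at 1 and contributes nothing to the residue; only the rational part matters.
At the order-3 pole 1 set g(χ) = (χ - (1))^3*(rational part) = -20/11.
Order-3 pole: residue = g''(a)/2; g''(1) = 0, so the residue is 0.
List the singular points by increasing real part (a conjugate pair: the negative imaginary part first).


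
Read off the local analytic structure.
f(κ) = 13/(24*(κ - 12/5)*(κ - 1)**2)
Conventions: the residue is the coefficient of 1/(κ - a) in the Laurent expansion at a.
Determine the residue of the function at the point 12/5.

At the order-1 pole 12/5 set g(κ) = (κ - (12/5))*f(κ) = 13/(24*(κ - 1)**2).
Simple pole: residue = g(a) at a = 12/5, which is 325/1176.

The residue is 325/1176.


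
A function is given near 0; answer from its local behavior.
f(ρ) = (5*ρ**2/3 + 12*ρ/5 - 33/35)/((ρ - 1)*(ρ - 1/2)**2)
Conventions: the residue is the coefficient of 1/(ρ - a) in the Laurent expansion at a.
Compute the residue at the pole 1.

The residue is 1312/105.

At the order-1 pole 1 set g(ρ) = (ρ - (1))*f(ρ) = (5*ρ**2/3 + 12*ρ/5 - 33/35)/(ρ - 1/2)**2.
Simple pole: residue = g(a) at a = 1, which is 1312/105.


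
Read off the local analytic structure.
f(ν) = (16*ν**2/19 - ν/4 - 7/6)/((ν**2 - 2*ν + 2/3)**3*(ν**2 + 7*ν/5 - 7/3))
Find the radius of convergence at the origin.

The radius of convergence is 1 - (1/3)*sqrt(3).

Denominator factor (ν**2 + 7*ν/5 - 7/3): discriminant 847/75, real irrational roots -7/10 + (11/30)*sqrt(21) and -7/10 - (11/30)*sqrt(21); poles of order 1, moduli -7/10 + (11/30)*sqrt(21) and 7/10 + (11/30)*sqrt(21).
Denominator factor (ν**2 - 2*ν + 2/3)^3: discriminant 4/3, real irrational roots 1 + (1/3)*sqrt(3) and 1 - (1/3)*sqrt(3); poles of order 3, moduli 1 + (1/3)*sqrt(3) and 1 - (1/3)*sqrt(3).
The radius of convergence is the smallest modulus among the singular points: 1 - (1/3)*sqrt(3).


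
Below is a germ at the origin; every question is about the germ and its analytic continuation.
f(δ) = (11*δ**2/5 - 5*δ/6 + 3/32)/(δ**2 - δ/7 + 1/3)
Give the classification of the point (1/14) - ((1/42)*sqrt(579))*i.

The point is a pole of order 1.

The denominator factor δ**2 - δ/7 + 1/3 vanishes at (1/14) - ((1/42)*sqrt(579))*i and appears to the power 1; the numerator there equals (-1061/1568) + ((109/8820)*sqrt(579))*i, nonzero, and no other factor vanishes.
Hence a pole whose order is the multiplicity, 1.


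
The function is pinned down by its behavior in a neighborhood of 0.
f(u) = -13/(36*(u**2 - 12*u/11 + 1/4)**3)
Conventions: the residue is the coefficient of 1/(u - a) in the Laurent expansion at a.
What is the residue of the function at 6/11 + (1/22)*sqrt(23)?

The residue is -(2093663/73002)*sqrt(23).

The factor u**2 - 12*u/11 + 1/4 splits as (u - a)(u - a') with a = 6/11 + (1/22)*sqrt(23), a' = 6/11 - (1/22)*sqrt(23). At the order-3 pole a set g(u) = (u - a)^3*f(u) = [-13/36] / (u - a')^3.
Order-3 pole: residue = g''(a)/2; g''(6/11 + (1/22)*sqrt(23)) = -(2093663/36501)*sqrt(23), so the residue is -(2093663/73002)*sqrt(23).


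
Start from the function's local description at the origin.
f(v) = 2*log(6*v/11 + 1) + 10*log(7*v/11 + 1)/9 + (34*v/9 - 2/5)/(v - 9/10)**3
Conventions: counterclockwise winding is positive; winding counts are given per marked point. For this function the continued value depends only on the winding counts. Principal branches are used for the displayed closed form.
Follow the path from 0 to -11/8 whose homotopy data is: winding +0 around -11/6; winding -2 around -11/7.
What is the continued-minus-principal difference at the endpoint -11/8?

The rational part is single-valued and drops out of the difference; each branch term changes only by its own monodromy.
(10/9)*log(1 - v/(-11/7)): each positive loop around -11/7 adds 2*pi*i to the log, so winding -2 contributes (10/9)*(-2)*2*pi*i = -(40/9)*pi*i.
(2)*log(1 - v/(-11/6)): winding 0 around -11/6, so this term returns to its principal value, contribution 0.
Summing the contributions at v = -11/8 gives -(40/9)*pi*i.

Continued minus principal equals -(40/9)*pi*i.


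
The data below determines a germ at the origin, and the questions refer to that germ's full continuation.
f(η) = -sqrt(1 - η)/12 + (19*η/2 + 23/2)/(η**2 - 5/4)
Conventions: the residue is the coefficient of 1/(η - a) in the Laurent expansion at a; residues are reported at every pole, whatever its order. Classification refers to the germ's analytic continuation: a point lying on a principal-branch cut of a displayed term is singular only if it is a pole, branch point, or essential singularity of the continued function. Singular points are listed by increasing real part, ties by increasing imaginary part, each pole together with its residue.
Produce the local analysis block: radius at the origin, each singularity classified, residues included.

Radius of convergence at 0: 1.
At -(1/2)*sqrt(5): a pole of order 1; residue 19/4 - (23/10)*sqrt(5).
At 1: an algebraic (square-root) branch point.
At (1/2)*sqrt(5): a pole of order 1; residue 19/4 + (23/10)*sqrt(5).

Denominator factor (η**2 - 5/4): discriminant 5, real irrational roots (1/2)*sqrt(5) and -(1/2)*sqrt(5); poles of order 1, moduli (1/2)*sqrt(5) and (1/2)*sqrt(5).
Branch term (-1/12)*sqrt(1 - η/(1)): its argument vanishes at η = 1, a square-root branch point, modulus 1.
The radius of convergence is the smallest modulus among the singular points: 1.
The branch term is analytic at -(1/2)*sqrt(5) and contributes nothing to the residue; only the rational part matters.
The factor η**2 - 5/4 splits as (η - a)(η - a') with a = -(1/2)*sqrt(5), a' = (1/2)*sqrt(5). At the order-1 pole a set g(η) = (η - a)*(rational part) = [19*η/2 + 23/2] / (η - a').
Simple pole: residue = g(a) at a = -(1/2)*sqrt(5), which is 19/4 - (23/10)*sqrt(5).
The branch term is analytic at (1/2)*sqrt(5) and contributes nothing to the residue; only the rational part matters.
The factor η**2 - 5/4 splits as (η - a)(η - a') with a = (1/2)*sqrt(5), a' = -(1/2)*sqrt(5). At the order-1 pole a set g(η) = (η - a)*(rational part) = [19*η/2 + 23/2] / (η - a').
Simple pole: residue = g(a) at a = (1/2)*sqrt(5), which is 19/4 + (23/10)*sqrt(5).
List the singular points by increasing real part (a conjugate pair: the negative imaginary part first).


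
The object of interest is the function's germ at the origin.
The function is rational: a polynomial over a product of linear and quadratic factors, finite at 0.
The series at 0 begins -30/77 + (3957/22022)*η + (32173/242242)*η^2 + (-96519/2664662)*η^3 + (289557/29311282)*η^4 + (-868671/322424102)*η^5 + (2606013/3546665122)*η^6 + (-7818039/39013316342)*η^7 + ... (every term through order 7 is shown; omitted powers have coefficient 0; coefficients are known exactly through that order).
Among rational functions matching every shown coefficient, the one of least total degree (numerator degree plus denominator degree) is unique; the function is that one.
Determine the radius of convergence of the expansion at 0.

The radius of convergence is 11/3.

No rational of total degree below 3 reproduces all 8 coefficients; solving the [2/1] Pade equations on them gives f(η) = (2*η**2/3 + 7*η/26 - 10/7)/(η + 11/3), whose expansion matches every shown term.
Denominator factor (η + 11/3): pole of order 1 at -11/3, modulus 11/3.
The radius of convergence is the smallest modulus among the singular points: 11/3.


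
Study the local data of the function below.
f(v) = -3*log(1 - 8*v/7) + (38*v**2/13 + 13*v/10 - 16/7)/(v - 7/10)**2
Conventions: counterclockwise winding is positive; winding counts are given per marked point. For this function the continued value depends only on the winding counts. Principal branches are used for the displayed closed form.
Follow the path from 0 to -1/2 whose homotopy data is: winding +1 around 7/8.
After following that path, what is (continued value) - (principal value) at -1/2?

Continued minus principal equals -(6)*pi*i.

The rational part is single-valued and drops out of the difference; each branch term changes only by its own monodromy.
(-3)*log(1 - v/(7/8)): each positive loop around 7/8 adds 2*pi*i to the log, so winding +1 contributes (-3)*(1)*2*pi*i = -(6)*pi*i.
Summing the contributions at v = -1/2 gives -(6)*pi*i.


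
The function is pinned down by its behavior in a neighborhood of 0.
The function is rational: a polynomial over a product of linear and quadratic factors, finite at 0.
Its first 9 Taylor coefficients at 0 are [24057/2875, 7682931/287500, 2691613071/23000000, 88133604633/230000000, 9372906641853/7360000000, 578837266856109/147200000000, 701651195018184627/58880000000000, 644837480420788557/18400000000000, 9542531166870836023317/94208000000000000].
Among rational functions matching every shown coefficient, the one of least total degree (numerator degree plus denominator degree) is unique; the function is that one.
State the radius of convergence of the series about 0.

No rational of total degree below 7 reproduces all 9 coefficients; solving the [2/5] Pade equations on them gives f(χ) = (-χ**2/4 + 21*χ/25 - 11/23)/((χ - 5/12)**3*(χ + 8/9)**2), whose expansion matches every shown term.
Denominator factor (χ - 5/12)^3: pole of order 3 at 5/12, modulus 5/12.
Denominator factor (χ + 8/9)^2: pole of order 2 at -8/9, modulus 8/9.
The radius of convergence is the smallest modulus among the singular points: 5/12.

The radius of convergence is 5/12.


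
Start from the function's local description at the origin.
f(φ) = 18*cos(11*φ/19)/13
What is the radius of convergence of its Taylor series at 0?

The radius of convergence is infinite.

The factor cos(11*φ/19) is entire and contributes no finite singular point.
The polynomial part has no poles.
No finite singular points: the Taylor series at 0 converges everywhere.


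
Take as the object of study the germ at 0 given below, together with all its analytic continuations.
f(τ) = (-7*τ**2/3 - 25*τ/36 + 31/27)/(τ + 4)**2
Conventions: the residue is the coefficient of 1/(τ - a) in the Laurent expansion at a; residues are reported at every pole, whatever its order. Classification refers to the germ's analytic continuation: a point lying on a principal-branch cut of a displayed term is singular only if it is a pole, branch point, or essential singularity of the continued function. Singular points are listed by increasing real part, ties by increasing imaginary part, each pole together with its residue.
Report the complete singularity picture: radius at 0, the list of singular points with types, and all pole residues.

Denominator factor (τ + 4)^2: pole of order 2 at -4, modulus 4.
The radius of convergence is the smallest modulus among the singular points: 4.
At the order-2 pole -4 set g(τ) = (τ - (-4))^2*f(τ) = -7*τ**2/3 - 25*τ/36 + 31/27.
Order-2 pole: residue = g'(a); g'(-4) = 647/36, so the residue is 647/36.

Radius of convergence at 0: 4.
At -4: a pole of order 2; residue 647/36.


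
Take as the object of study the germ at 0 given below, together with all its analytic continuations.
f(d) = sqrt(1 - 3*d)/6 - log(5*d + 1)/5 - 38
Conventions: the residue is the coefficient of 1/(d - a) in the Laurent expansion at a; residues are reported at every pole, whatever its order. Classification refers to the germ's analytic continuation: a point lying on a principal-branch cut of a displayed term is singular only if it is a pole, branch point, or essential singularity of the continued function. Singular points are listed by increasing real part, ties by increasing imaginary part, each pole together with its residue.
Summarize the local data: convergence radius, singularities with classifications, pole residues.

Branch term (-1/5)*log(1 - d/(-1/5)): its argument vanishes at d = -1/5, a logarithmic branch point, modulus 1/5.
Branch term (1/6)*sqrt(1 - d/(1/3)): its argument vanishes at d = 1/3, a square-root branch point, modulus 1/3.
The radius of convergence is the smallest modulus among the singular points: 1/5.
List the singular points by increasing real part (a conjugate pair: the negative imaginary part first).

Radius of convergence at 0: 1/5.
At -1/5: a logarithmic branch point.
At 1/3: an algebraic (square-root) branch point.


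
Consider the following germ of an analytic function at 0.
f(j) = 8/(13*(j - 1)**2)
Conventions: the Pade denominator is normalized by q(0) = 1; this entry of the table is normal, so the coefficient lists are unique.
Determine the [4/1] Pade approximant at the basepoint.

Taylor coefficients needed (expand at 0): a_0 = 8/13, a_1 = 16/13, a_2 = 24/13, a_3 = 32/13, a_4 = 40/13, a_5 = 48/13.
Write the denominator as Q(j) = 1 + q1*j. Requiring Q*f - P = O(j^6) with deg P <= 4 kills the coefficients of j^5..j^5 in Q*f:
  j^5: a_5 + q1*a_4 = 0, i.e. 48/13 + (40/13)*q1 = 0.
Solving this linear system: q1 = -6/5.
The numerator is Q*f truncated at degree 4: P0 = a_0 = 8/13; P1 = a_1 + q1*a_0 = 32/65; P2 = a_2 + q1*a_1 = 24/65; P3 = a_3 + q1*a_2 = 16/65; P4 = a_4 + q1*a_3 = 8/65.

The Pade approximant has numerator coefficients [8/13, 32/65, 24/65, 16/65, 8/65]; denominator coefficients [1, -6/5].


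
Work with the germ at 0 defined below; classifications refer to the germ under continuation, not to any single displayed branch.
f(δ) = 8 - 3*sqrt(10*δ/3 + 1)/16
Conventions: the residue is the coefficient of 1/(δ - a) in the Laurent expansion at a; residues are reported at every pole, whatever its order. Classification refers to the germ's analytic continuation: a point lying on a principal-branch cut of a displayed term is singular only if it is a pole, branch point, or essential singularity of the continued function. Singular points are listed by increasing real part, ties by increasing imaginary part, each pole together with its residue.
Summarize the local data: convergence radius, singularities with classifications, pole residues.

Branch term (-3/16)*sqrt(1 - δ/(-3/10)): its argument vanishes at δ = -3/10, a square-root branch point, modulus 3/10.
The radius of convergence is the smallest modulus among the singular points: 3/10.

Radius of convergence at 0: 3/10.
At -3/10: an algebraic (square-root) branch point.


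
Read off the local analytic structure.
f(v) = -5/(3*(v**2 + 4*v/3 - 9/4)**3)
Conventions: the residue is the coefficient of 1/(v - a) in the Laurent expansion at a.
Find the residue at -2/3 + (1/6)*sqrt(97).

The residue is -(2430/912673)*sqrt(97).

The factor v**2 + 4*v/3 - 9/4 splits as (v - a)(v - a') with a = -2/3 + (1/6)*sqrt(97), a' = -2/3 - (1/6)*sqrt(97). At the order-3 pole a set g(v) = (v - a)^3*f(v) = [-5/3] / (v - a')^3.
Order-3 pole: residue = g''(a)/2; g''(-2/3 + (1/6)*sqrt(97)) = -(4860/912673)*sqrt(97), so the residue is -(2430/912673)*sqrt(97).


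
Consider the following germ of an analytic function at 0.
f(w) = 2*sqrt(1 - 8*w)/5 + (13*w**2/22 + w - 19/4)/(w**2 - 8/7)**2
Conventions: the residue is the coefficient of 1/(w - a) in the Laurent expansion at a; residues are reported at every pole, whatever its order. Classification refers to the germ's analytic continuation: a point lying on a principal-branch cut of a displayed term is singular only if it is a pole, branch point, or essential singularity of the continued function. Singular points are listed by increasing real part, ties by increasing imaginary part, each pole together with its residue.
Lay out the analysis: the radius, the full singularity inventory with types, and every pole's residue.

Denominator factor (w**2 - 8/7)^2: discriminant 32/7, real irrational roots (2/7)*sqrt(14) and -(2/7)*sqrt(14); poles of order 2, moduli (2/7)*sqrt(14) and (2/7)*sqrt(14).
Branch term (2/5)*sqrt(1 - w/(1/8)): its argument vanishes at w = 1/8, a square-root branch point, modulus 1/8.
The radius of convergence is the smallest modulus among the singular points: 1/8.
The branch term is analytic at -(2/7)*sqrt(14) and contributes nothing to the residue; only the rational part matters.
The factor w**2 - 8/7 splits as (w - a)(w - a') with a = -(2/7)*sqrt(14), a' = (2/7)*sqrt(14). At the order-2 pole a set g(w) = (w - a)^2*(rational part) = [13*w**2/22 + w - 19/4] / (w - a')^2.
Order-2 pole: residue = g'(a); g'(-(2/7)*sqrt(14)) = -(1671/5632)*sqrt(14), so the residue is -(1671/5632)*sqrt(14).
The branch term is analytic at (2/7)*sqrt(14) and contributes nothing to the residue; only the rational part matters.
The factor w**2 - 8/7 splits as (w - a)(w - a') with a = (2/7)*sqrt(14), a' = -(2/7)*sqrt(14). At the order-2 pole a set g(w) = (w - a)^2*(rational part) = [13*w**2/22 + w - 19/4] / (w - a')^2.
Order-2 pole: residue = g'(a); g'((2/7)*sqrt(14)) = (1671/5632)*sqrt(14), so the residue is (1671/5632)*sqrt(14).
List the singular points by increasing real part (a conjugate pair: the negative imaginary part first).

Radius of convergence at 0: 1/8.
At -(2/7)*sqrt(14): a pole of order 2; residue -(1671/5632)*sqrt(14).
At 1/8: an algebraic (square-root) branch point.
At (2/7)*sqrt(14): a pole of order 2; residue (1671/5632)*sqrt(14).


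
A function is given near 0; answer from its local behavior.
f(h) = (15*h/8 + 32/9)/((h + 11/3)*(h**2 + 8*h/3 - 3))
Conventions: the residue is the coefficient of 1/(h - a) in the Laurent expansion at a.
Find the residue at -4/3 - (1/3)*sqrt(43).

The residue is 239/96 + (1403/4128)*sqrt(43).

The factor h**2 + 8*h/3 - 3 splits as (h - a)(h - a') with a = -4/3 - (1/3)*sqrt(43), a' = -4/3 + (1/3)*sqrt(43). At the order-1 pole a set g(h) = (h - a)*f(h) = [(15*h/8 + 32/9)/(h + 11/3)] / (h - a').
Simple pole: residue = g(a) at a = -4/3 - (1/3)*sqrt(43), which is 239/96 + (1403/4128)*sqrt(43).


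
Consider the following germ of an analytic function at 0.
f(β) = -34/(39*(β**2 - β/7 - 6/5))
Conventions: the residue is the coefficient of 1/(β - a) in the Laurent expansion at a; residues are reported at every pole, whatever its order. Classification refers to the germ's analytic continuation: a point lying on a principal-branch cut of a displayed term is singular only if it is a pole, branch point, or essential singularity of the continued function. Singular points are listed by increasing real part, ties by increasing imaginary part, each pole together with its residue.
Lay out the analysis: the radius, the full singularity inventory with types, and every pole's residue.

Radius of convergence at 0: -1/14 + (1/70)*sqrt(5905).
At 1/14 - (1/70)*sqrt(5905): a pole of order 1; residue (238/46059)*sqrt(5905).
At 1/14 + (1/70)*sqrt(5905): a pole of order 1; residue -(238/46059)*sqrt(5905).

Denominator factor (β**2 - β/7 - 6/5): discriminant 1181/245, real irrational roots 1/14 + (1/70)*sqrt(5905) and 1/14 - (1/70)*sqrt(5905); poles of order 1, moduli 1/14 + (1/70)*sqrt(5905) and -1/14 + (1/70)*sqrt(5905).
The radius of convergence is the smallest modulus among the singular points: -1/14 + (1/70)*sqrt(5905).
The factor β**2 - β/7 - 6/5 splits as (β - a)(β - a') with a = 1/14 - (1/70)*sqrt(5905), a' = 1/14 + (1/70)*sqrt(5905). At the order-1 pole a set g(β) = (β - a)*f(β) = [-34/39] / (β - a').
Simple pole: residue = g(a) at a = 1/14 - (1/70)*sqrt(5905), which is (238/46059)*sqrt(5905).
The factor β**2 - β/7 - 6/5 splits as (β - a)(β - a') with a = 1/14 + (1/70)*sqrt(5905), a' = 1/14 - (1/70)*sqrt(5905). At the order-1 pole a set g(β) = (β - a)*f(β) = [-34/39] / (β - a').
Simple pole: residue = g(a) at a = 1/14 + (1/70)*sqrt(5905), which is -(238/46059)*sqrt(5905).
List the singular points by increasing real part (a conjugate pair: the negative imaginary part first).


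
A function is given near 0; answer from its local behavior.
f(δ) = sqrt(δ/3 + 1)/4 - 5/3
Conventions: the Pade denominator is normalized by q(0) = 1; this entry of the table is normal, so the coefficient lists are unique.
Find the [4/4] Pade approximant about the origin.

Taylor coefficients needed (expand at 0): a_0 = -17/12, a_1 = 1/24, a_2 = -1/288, a_3 = 1/1728, a_4 = -5/41472, a_5 = 7/248832, a_6 = -7/995328, a_7 = 11/5971968, a_8 = -143/286654464.
Write the denominator as Q(δ) = 1 + q1*δ + q2*δ^2 + q3*δ^3 + q4*δ^4. Requiring Q*f - P = O(δ^9) with deg P <= 4 kills the coefficients of δ^5..δ^8 in Q*f:
  δ^5: a_5 + q1*a_4 + q2*a_3 + q3*a_2 + q4*a_1 = 0, i.e. 7/248832 + (-5/41472)*q1 + (1/1728)*q2 + (-1/288)*q3 + (1/24)*q4 = 0.
  δ^6: a_6 + q1*a_5 + q2*a_4 + q3*a_3 + q4*a_2 = 0, i.e. -7/995328 + (7/248832)*q1 + (-5/41472)*q2 + (1/1728)*q3 + (-1/288)*q4 = 0.
  δ^7: a_7 + q1*a_6 + q2*a_5 + q3*a_4 + q4*a_3 = 0, i.e. 11/5971968 + (-7/995328)*q1 + (7/248832)*q2 + (-5/41472)*q3 + (1/1728)*q4 = 0.
  δ^8: a_8 + q1*a_7 + q2*a_6 + q3*a_5 + q4*a_4 = 0, i.e. -143/286654464 + (11/5971968)*q1 + (-7/995328)*q2 + (7/248832)*q3 + (-5/41472)*q4 = 0.
Solving this linear system: q1 = 7/12, q2 = 5/48, q3 = 5/864, q4 = 1/20736.
The numerator is Q*f truncated at degree 4: P0 = a_0 = -17/12; P1 = a_1 + q1*a_0 = -113/144; P2 = a_2 + q1*a_1 + q2*a_0 = -73/576; P3 = a_3 + q1*a_2 + q2*a_1 + q3*a_0 = -55/10368; P4 = a_4 + q1*a_3 + q2*a_2 + q3*a_1 + q4*a_0 = 7/248832.

The Pade approximant has numerator coefficients [-17/12, -113/144, -73/576, -55/10368, 7/248832]; denominator coefficients [1, 7/12, 5/48, 5/864, 1/20736].


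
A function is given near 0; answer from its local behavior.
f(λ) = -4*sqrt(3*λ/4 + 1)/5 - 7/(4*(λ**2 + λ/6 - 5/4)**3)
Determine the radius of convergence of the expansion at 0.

The radius of convergence is -1/12 + (1/12)*sqrt(181).

Denominator factor (λ**2 + λ/6 - 5/4)^3: discriminant 181/36, real irrational roots -1/12 + (1/12)*sqrt(181) and -1/12 - (1/12)*sqrt(181); poles of order 3, moduli -1/12 + (1/12)*sqrt(181) and 1/12 + (1/12)*sqrt(181).
Branch term (-4/5)*sqrt(1 - λ/(-4/3)): its argument vanishes at λ = -4/3, a square-root branch point, modulus 4/3.
The radius of convergence is the smallest modulus among the singular points: -1/12 + (1/12)*sqrt(181).


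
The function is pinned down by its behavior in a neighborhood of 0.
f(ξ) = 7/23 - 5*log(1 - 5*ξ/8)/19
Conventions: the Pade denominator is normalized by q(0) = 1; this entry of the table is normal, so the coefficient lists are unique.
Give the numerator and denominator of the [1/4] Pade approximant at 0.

Taylor coefficients needed (expand at 0): a_0 = 7/23, a_1 = 25/152, a_2 = 125/2432, a_3 = 625/29184, a_4 = 3125/311296, a_5 = 3125/622592.
Write the denominator as Q(ξ) = 1 + q1*ξ + q2*ξ^2 + q3*ξ^3 + q4*ξ^4. Requiring Q*f - P = O(ξ^6) with deg P <= 1 kills the coefficients of ξ^2..ξ^5 in Q*f:
  ξ^2: a_2 + q1*a_1 + q2*a_0 = 0, i.e. 125/2432 + (25/152)*q1 + (7/23)*q2 = 0.
  ξ^3: a_3 + q1*a_2 + q2*a_1 + q3*a_0 = 0, i.e. 625/29184 + (125/2432)*q1 + (25/152)*q2 + (7/23)*q3 = 0.
  ξ^4: a_4 + q1*a_3 + q2*a_2 + q3*a_1 + q4*a_0 = 0, i.e. 3125/311296 + (625/29184)*q1 + (125/2432)*q2 + (25/152)*q3 + (7/23)*q4 = 0.
  ξ^5: a_5 + q1*a_4 + q2*a_3 + q3*a_2 + q4*a_1 = 0, i.e. 3125/622592 + (3125/311296)*q1 + (625/29184)*q2 + (125/2432)*q3 + (25/152)*q4 = 0.
Solving this linear system: q1 = -646581/15268192, q2 = -17832475/122145536, q3 = 91945375/5862985728, q4 = -324199375/23451942912.
The numerator is Q*f truncated at degree 1: P0 = a_0 = 7/23; P1 = a_1 + q1*a_0 = 1011406027/6672199904.

The Pade approximant has numerator coefficients [7/23, 1011406027/6672199904]; denominator coefficients [1, -646581/15268192, -17832475/122145536, 91945375/5862985728, -324199375/23451942912].


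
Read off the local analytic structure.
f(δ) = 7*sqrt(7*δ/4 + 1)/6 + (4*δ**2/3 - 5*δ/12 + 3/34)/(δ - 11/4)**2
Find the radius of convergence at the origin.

The radius of convergence is 4/7.

Denominator factor (δ - 11/4)^2: pole of order 2 at 11/4, modulus 11/4.
Branch term (7/6)*sqrt(1 - δ/(-4/7)): its argument vanishes at δ = -4/7, a square-root branch point, modulus 4/7.
The radius of convergence is the smallest modulus among the singular points: 4/7.


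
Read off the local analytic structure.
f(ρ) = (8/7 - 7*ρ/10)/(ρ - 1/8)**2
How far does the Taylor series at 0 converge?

The radius of convergence is 1/8.

Denominator factor (ρ - 1/8)^2: pole of order 2 at 1/8, modulus 1/8.
The radius of convergence is the smallest modulus among the singular points: 1/8.


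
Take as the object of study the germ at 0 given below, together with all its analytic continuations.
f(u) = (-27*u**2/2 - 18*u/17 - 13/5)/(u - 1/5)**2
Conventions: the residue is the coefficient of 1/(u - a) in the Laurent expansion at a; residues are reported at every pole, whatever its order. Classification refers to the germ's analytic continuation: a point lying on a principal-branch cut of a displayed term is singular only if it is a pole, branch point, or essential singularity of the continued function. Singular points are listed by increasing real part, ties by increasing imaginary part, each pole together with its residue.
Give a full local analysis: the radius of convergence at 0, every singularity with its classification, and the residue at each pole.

Radius of convergence at 0: 1/5.
At 1/5: a pole of order 2; residue -549/85.

Denominator factor (u - 1/5)^2: pole of order 2 at 1/5, modulus 1/5.
The radius of convergence is the smallest modulus among the singular points: 1/5.
At the order-2 pole 1/5 set g(u) = (u - (1/5))^2*f(u) = -27*u**2/2 - 18*u/17 - 13/5.
Order-2 pole: residue = g'(a); g'(1/5) = -549/85, so the residue is -549/85.


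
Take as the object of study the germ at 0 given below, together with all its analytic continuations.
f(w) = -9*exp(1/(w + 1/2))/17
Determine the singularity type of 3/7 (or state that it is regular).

There is no denominator, hence no pole anywhere.
The essential point of exp(1/(w - (-1/2))) is -1/2, not 3/7.
So the germ continues analytically to 3/7.

The point is a regular point.


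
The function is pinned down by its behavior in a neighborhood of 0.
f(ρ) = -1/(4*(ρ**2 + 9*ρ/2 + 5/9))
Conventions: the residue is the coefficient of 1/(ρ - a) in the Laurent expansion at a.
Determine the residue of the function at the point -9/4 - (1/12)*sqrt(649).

The residue is (3/1298)*sqrt(649).

The factor ρ**2 + 9*ρ/2 + 5/9 splits as (ρ - a)(ρ - a') with a = -9/4 - (1/12)*sqrt(649), a' = -9/4 + (1/12)*sqrt(649). At the order-1 pole a set g(ρ) = (ρ - a)*f(ρ) = [-1/4] / (ρ - a').
Simple pole: residue = g(a) at a = -9/4 - (1/12)*sqrt(649), which is (3/1298)*sqrt(649).


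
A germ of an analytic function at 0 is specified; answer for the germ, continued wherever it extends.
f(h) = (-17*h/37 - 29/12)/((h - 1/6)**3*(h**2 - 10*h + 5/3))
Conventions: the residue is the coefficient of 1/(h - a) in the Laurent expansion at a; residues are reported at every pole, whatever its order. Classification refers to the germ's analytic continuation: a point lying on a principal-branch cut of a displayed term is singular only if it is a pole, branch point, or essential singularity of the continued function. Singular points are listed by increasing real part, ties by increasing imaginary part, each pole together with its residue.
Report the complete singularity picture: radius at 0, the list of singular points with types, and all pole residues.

Radius of convergence at 0: 1/6.
At 1/6: a pole of order 3; residue -402279804/37.
At 5 - (1/3)*sqrt(210): a pole of order 1; residue 201139902/37 + (138799719/370)*sqrt(210).
At 5 + (1/3)*sqrt(210): a pole of order 1; residue 201139902/37 - (138799719/370)*sqrt(210).


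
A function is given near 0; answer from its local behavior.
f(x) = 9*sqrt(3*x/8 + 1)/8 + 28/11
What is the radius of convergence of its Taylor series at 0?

Branch term (9/8)*sqrt(1 - x/(-8/3)): its argument vanishes at x = -8/3, a square-root branch point, modulus 8/3.
The radius of convergence is the smallest modulus among the singular points: 8/3.

The radius of convergence is 8/3.


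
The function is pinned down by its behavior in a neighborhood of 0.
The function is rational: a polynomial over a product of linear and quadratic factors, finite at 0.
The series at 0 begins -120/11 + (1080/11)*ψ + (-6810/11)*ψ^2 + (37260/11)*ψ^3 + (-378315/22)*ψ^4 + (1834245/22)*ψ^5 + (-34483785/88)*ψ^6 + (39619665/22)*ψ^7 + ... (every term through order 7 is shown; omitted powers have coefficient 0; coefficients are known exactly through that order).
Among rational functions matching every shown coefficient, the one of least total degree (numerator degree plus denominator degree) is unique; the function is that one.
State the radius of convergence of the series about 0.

The radius of convergence is 1/4.

No rational of total degree below 4 reproduces all 8 coefficients; solving the [0/4] Pade equations on them gives f(ψ) = -30/(11*(ψ + 1/4)**2*(ψ + 2)**2), whose expansion matches every shown term.
Denominator factor (ψ + 1/4)^2: pole of order 2 at -1/4, modulus 1/4.
Denominator factor (ψ + 2)^2: pole of order 2 at -2, modulus 2.
The radius of convergence is the smallest modulus among the singular points: 1/4.
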